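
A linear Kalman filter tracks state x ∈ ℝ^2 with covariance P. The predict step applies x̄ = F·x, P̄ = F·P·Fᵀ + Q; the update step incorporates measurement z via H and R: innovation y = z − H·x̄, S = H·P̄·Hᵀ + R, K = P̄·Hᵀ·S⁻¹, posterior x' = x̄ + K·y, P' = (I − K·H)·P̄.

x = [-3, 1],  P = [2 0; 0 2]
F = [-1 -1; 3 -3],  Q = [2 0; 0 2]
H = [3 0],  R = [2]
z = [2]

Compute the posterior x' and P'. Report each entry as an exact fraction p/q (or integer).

x' = [5/7, -12]
P' = [3/14 0; 0 38]

x̄ = F·x = [2, -12]
P̄ = F·P·Fᵀ + Q = [6 0; 0 38]
y = z − H·x̄ = [-4]
S = H·P̄·Hᵀ + R = [56]
K = P̄·Hᵀ·S⁻¹ = [9/28; 0]
x' = x̄ + K·y = [5/7, -12]
P' = (I − K·H)·P̄ = [3/14 0; 0 38]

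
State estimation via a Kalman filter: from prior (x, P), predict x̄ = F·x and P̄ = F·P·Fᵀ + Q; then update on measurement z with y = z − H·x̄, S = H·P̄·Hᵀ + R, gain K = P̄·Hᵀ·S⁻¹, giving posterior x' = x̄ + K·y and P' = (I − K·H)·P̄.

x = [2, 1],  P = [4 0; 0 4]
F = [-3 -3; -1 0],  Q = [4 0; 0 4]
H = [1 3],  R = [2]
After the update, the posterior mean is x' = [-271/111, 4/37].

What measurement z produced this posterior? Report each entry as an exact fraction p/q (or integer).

x̄ = F·x = [-9, -2]
P̄ = F·P·Fᵀ + Q = [76 12; 12 8]
S = H·P̄·Hᵀ + R = [222]
K = P̄·Hᵀ·S⁻¹ = [56/111; 6/37]
x' − x̄ = [728/111, 78/37] = K·y
y = (KᵀK)⁻¹·Kᵀ·(x' − x̄) = [13]
z = y + H·x̄ = [13] + [-15] = [-2]

z = [-2]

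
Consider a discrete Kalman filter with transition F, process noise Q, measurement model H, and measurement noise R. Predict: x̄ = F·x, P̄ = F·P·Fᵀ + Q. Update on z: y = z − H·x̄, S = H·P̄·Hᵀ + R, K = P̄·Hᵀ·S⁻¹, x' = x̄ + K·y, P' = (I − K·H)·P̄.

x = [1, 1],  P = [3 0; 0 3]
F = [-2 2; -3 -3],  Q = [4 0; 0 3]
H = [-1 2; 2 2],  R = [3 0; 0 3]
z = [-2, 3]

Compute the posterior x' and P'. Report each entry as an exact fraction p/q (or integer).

x̄ = F·x = [0, -6]
P̄ = F·P·Fᵀ + Q = [28 0; 0 57]
y = z − H·x̄ = [10, 15]
S = H·P̄·Hᵀ + R = [259 172; 172 343]
K = P̄·Hᵀ·S⁻¹ = [-6412/19751 6440/19751; 6498/19751 3306/19751]
x' = x̄ + K·y = [32480/19751, -3936/19751]
P' = (I − K·H)·P̄ = [12852/19751 -3192/19751; -3192/19751 8151/19751]

x' = [32480/19751, -3936/19751]
P' = [12852/19751 -3192/19751; -3192/19751 8151/19751]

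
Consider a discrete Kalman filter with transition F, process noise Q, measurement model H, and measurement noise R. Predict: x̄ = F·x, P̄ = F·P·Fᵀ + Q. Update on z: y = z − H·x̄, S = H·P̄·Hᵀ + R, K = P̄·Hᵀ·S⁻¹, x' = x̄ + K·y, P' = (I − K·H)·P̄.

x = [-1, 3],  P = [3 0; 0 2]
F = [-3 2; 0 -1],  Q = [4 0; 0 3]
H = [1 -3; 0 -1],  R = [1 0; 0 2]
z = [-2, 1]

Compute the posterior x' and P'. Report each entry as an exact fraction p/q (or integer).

x' = [-156/67, -13/67]
P' = [3479/402 533/201; 533/201 184/201]

x̄ = F·x = [9, -3]
P̄ = F·P·Fᵀ + Q = [39 -4; -4 5]
y = z − H·x̄ = [-20, -2]
S = H·P̄·Hᵀ + R = [109 19; 19 7]
K = P̄·Hᵀ·S⁻¹ = [281/402 -533/402; -19/201 -92/201]
x' = x̄ + K·y = [-156/67, -13/67]
P' = (I − K·H)·P̄ = [3479/402 533/201; 533/201 184/201]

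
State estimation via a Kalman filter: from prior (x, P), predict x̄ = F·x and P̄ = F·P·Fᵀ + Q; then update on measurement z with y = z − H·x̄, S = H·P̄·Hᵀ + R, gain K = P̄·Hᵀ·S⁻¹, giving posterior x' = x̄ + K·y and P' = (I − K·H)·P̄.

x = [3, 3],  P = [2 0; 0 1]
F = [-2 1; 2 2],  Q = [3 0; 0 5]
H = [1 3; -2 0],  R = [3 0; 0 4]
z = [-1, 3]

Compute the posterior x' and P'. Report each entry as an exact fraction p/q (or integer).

x̄ = F·x = [-3, 12]
P̄ = F·P·Fᵀ + Q = [12 -6; -6 17]
y = z − H·x̄ = [-34, -3]
S = H·P̄·Hᵀ + R = [132 12; 12 52]
K = P̄·Hᵀ·S⁻¹ = [-1/280 -129/280; 183/560 87/560]
x' = x̄ + K·y = [-419/280, 237/560]
P' = (I − K·H)·P̄ = [129/140 -87/280; -87/280 241/560]

x' = [-419/280, 237/560]
P' = [129/140 -87/280; -87/280 241/560]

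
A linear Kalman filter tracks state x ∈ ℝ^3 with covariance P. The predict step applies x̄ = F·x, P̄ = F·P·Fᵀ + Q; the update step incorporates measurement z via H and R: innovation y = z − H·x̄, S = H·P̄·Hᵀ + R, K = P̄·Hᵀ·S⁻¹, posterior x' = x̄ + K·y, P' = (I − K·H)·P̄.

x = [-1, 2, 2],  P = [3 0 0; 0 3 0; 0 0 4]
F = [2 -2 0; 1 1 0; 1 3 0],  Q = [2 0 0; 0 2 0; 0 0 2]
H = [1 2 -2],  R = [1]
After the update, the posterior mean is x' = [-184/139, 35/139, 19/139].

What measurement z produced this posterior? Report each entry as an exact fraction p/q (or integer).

z = [-1]

x̄ = F·x = [-6, 1, 5]
P̄ = F·P·Fᵀ + Q = [26 0 -12; 0 8 12; -12 12 32]
S = H·P̄·Hᵀ + R = [139]
K = P̄·Hᵀ·S⁻¹ = [50/139; -8/139; -52/139]
x' − x̄ = [650/139, -104/139, -676/139] = K·y
y = (KᵀK)⁻¹·Kᵀ·(x' − x̄) = [13]
z = y + H·x̄ = [13] + [-14] = [-1]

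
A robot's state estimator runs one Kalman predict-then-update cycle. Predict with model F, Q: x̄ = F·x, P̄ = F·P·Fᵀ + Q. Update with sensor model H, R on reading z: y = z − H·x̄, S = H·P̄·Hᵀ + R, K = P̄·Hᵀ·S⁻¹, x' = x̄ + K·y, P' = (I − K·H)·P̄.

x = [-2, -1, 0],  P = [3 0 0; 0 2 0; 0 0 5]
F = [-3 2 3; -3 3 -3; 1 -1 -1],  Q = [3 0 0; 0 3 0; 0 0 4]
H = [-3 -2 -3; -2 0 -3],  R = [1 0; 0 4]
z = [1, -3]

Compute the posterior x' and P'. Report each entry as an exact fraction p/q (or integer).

x̄ = F·x = [4, 3, -1]
P̄ = F·P·Fᵀ + Q = [83 -6 -28; -6 93 0; -28 0 14]
y = z − H·x̄ = [16, 2]
S = H·P̄·Hᵀ + R = [670 180; 180 126]
K = P̄·Hᵀ·S⁻¹ = [-251/2890 -1370/2601; -648/1445 638/867; 77/1445 91/2601]
x' = x̄ + K·y = [20248/13005, -11719/4335, -1007/13005]
P' = (I − K·H)·P̄ = [689803/26010 -61862/4335 -220801/13005; -61862/4335 12761/1445 36988/4335; -220801/13005 36988/4335 146594/13005]

x' = [20248/13005, -11719/4335, -1007/13005]
P' = [689803/26010 -61862/4335 -220801/13005; -61862/4335 12761/1445 36988/4335; -220801/13005 36988/4335 146594/13005]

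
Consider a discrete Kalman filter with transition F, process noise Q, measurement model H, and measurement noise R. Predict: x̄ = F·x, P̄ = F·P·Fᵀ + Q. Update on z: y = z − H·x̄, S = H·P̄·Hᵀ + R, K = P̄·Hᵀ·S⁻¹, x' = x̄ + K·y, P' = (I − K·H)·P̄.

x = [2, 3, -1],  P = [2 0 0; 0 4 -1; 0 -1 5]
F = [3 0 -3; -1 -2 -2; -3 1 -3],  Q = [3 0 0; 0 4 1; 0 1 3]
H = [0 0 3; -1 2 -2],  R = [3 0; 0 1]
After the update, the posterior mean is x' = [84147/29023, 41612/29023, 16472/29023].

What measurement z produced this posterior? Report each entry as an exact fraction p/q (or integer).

z = [2, -1]

x̄ = F·x = [9, -6, 0]
P̄ = F·P·Fᵀ + Q = [66 18 30; 18 34 25; 30 25 76]
S = H·P̄·Hᵀ + R = [687 -396; -396 355]
K = P̄·Hᵀ·S⁻¹ = [-1230/29023 -8730/29023; 8875/29023 9900/29023; 9556/29023 -132/29023]
x' − x̄ = [-177060/29023, 215750/29023, 16472/29023] = K·y
y = (KᵀK)⁻¹·Kᵀ·(x' − x̄) = [2, 20]
z = y + H·x̄ = [2, 20] + [0, -21] = [2, -1]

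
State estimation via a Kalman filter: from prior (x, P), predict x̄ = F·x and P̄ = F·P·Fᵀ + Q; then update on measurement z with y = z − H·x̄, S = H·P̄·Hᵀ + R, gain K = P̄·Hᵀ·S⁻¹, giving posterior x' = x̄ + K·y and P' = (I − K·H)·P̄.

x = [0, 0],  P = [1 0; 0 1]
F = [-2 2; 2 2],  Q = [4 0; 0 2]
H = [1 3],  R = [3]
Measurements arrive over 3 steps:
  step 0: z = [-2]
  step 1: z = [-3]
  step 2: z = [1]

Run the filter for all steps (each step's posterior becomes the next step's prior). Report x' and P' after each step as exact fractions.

step 0: x̄ = F·x = [0, 0]
step 0: P̄ = F·P·Fᵀ + Q = [12 0; 0 10]
step 0: y = z − H·x̄ = [-2]
step 0: S = H·P̄·Hᵀ + R = [105]
step 0: K = P̄·Hᵀ·S⁻¹ = [4/35; 2/7]
step 0: x' = x̄ + K·y = [-8/35, -4/7]
step 0: P' = (I − K·H)·P̄ = [372/35 -24/7; -24/7 10/7]
step 1: x̄ = F·x = [-24/35, -8/5]
step 1: P̄ = F·P·Fᵀ + Q = [2788/35 -184/5; -184/5 114/5]
step 1: y = z − H·x̄ = [87/35]
step 1: S = H·P̄·Hᵀ + R = [2347/35]
step 1: K = P̄·Hᵀ·S⁻¹ = [-1076/2347; 1106/2347]
step 1: x' = x̄ + K·y = [-4284/2347, -1006/2347]
step 1: P' = (I − K·H)·P̄ = [153876/2347 -52368/2347; -52368/2347 18562/2347]
step 2: x̄ = F·x = [6556/2347, -10580/2347]
step 2: P̄ = F·P·Fᵀ + Q = [1118084/2347 -541256/2347; -541256/2347 275502/2347]
step 2: y = z − H·x̄ = [27531/2347]
step 2: S = H·P̄·Hᵀ + R = [357107/2347]
step 2: K = P̄·Hᵀ·S⁻¹ = [-505684/357107; 285250/357107]
step 2: x' = x̄ + K·y = [-4934296/357107, 1736270/357107]
step 2: P' = (I − K·H)·P̄ = [61167156/357107 -20894736/357107; -20894736/357107 7250162/357107]

step 0: x' = [-8/35, -4/7], P' = [372/35 -24/7; -24/7 10/7]
step 1: x' = [-4284/2347, -1006/2347], P' = [153876/2347 -52368/2347; -52368/2347 18562/2347]
step 2: x' = [-4934296/357107, 1736270/357107], P' = [61167156/357107 -20894736/357107; -20894736/357107 7250162/357107]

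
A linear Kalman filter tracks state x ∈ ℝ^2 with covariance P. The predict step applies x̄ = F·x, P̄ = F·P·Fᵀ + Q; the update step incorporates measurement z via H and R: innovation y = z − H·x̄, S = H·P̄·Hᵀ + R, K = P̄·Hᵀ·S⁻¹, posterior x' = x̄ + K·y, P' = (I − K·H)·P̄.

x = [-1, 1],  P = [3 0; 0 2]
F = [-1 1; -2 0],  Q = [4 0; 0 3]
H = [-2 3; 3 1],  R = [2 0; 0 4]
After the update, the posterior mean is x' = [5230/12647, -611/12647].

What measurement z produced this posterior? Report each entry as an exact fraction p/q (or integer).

z = [-1, 1]

x̄ = F·x = [2, 2]
P̄ = F·P·Fᵀ + Q = [9 6; 6 15]
S = H·P̄·Hᵀ + R = [101 33; 33 136]
K = P̄·Hᵀ·S⁻¹ = [-1089/12647 3333/12647; 3399/12647 2244/12647]
x' − x̄ = [-20064/12647, -25905/12647] = K·y
y = (KᵀK)⁻¹·Kᵀ·(x' − x̄) = [-3, -7]
z = y + H·x̄ = [-3, -7] + [2, 8] = [-1, 1]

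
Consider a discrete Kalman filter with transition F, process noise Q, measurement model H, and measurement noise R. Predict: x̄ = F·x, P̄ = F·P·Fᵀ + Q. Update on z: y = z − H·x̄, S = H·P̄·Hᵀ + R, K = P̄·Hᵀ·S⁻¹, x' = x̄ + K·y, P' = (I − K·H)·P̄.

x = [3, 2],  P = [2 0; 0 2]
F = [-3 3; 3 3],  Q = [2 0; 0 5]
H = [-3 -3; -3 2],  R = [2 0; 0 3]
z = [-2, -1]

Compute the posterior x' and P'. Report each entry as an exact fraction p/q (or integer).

x' = [151629/353701, 98269/353701]
P' = [54758/353701 -23370/353701; -23370/353701 70356/353701]

x̄ = F·x = [-3, 15]
P̄ = F·P·Fᵀ + Q = [38 0; 0 41]
y = z − H·x̄ = [34, -40]
S = H·P̄·Hᵀ + R = [713 96; 96 509]
K = P̄·Hᵀ·S⁻¹ = [-47082/353701 -70338/353701; -70479/353701 70274/353701]
x' = x̄ + K·y = [151629/353701, 98269/353701]
P' = (I − K·H)·P̄ = [54758/353701 -23370/353701; -23370/353701 70356/353701]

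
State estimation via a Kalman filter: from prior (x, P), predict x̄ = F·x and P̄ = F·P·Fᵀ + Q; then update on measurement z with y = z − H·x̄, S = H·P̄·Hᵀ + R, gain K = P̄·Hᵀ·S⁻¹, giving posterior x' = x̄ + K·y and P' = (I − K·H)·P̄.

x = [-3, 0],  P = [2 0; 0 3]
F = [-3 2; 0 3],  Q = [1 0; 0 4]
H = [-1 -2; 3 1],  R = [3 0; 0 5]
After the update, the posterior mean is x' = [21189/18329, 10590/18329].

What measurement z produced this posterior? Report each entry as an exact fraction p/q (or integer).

x̄ = F·x = [9, 0]
P̄ = F·P·Fᵀ + Q = [31 18; 18 31]
S = H·P̄·Hᵀ + R = [230 -281; -281 423]
K = P̄·Hᵀ·S⁻¹ = [2850/18329 6703/18329; -9955/18329 -2930/18329]
x' − x̄ = [-143772/18329, 10590/18329] = K·y
y = (KᵀK)⁻¹·Kᵀ·(x' − x̄) = [6, -24]
z = y + H·x̄ = [6, -24] + [-9, 27] = [-3, 3]

z = [-3, 3]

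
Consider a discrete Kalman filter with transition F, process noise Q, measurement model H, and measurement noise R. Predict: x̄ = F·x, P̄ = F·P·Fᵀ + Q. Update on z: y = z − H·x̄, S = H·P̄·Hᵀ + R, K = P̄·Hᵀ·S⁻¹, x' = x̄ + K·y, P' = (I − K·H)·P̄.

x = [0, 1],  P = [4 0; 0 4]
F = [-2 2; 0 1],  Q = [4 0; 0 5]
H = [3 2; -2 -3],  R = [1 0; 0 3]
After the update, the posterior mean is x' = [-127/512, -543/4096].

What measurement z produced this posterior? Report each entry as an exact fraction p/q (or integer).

x̄ = F·x = [2, 1]
P̄ = F·P·Fᵀ + Q = [36 8; 8 9]
S = H·P̄·Hᵀ + R = [457 -374; -374 324]
K = P̄·Hᵀ·S⁻¹ = [267/512 313/1024; -1237/4096 -3943/8192]
x' − x̄ = [-1151/512, -4639/4096] = K·y
y = (KᵀK)⁻¹·Kᵀ·(x' − x̄) = [-9, 8]
z = y + H·x̄ = [-9, 8] + [8, -7] = [-1, 1]

z = [-1, 1]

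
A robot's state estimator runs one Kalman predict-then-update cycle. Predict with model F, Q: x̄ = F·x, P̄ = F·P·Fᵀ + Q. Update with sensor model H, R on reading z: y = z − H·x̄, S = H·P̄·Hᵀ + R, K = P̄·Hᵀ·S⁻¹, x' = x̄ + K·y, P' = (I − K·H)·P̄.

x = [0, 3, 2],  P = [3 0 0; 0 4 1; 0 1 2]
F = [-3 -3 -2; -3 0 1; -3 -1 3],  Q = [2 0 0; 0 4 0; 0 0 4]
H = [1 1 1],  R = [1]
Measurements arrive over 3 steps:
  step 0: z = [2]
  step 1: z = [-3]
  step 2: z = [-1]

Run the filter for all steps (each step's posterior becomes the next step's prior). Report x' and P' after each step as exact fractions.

step 0: x̄ = F·x = [-13, 2, 3]
step 0: P̄ = F·P·Fᵀ + Q = [85 20 20; 20 33 32; 20 32 47]
step 0: y = z − H·x̄ = [10]
step 0: S = H·P̄·Hᵀ + R = [310]
step 0: K = P̄·Hᵀ·S⁻¹ = [25/62; 17/62; 99/310]
step 0: x' = x̄ + K·y = [-278/31, 147/31, 192/31]
step 0: P' = (I − K·H)·P̄ = [2145/62 -885/62 -1235/62; -885/62 601/62 301/62; -1235/62 301/62 4769/310]
step 1: x̄ = F·x = [9/31, 1026/31, 1263/31]
step 1: P̄ = F·P·Fᵀ + Q = [3788/155 12061/155 15908/155; 12061/155 69792/155 85076/155; 15908/155 85076/155 219261/310]
step 1: y = z − H·x̄ = [-2391/31]
step 1: S = H·P̄·Hᵀ + R = [818911/310]
step 1: K = P̄·Hᵀ·S⁻¹ = [63514/818911; 333858/818911; 421229/818911]
step 1: x' = x̄ + K·y = [-4661025/818911, 1353168/818911, 875034/818911]
step 1: P' = (I − K·H)·P̄ = [7000134/818911 -4680277/818911 -2256343/818911; -4680277/818911 9179706/818911 -4165571/818911; -2256343/818911 -4165571/818911 6843143/818911]
step 2: x̄ = F·x = [8173503/818911, 14858109/818911, 15255009/818911]
step 2: P̄ = F·P·Fᵀ + Q = [13321000/818911 12920111/818911 29246168/818911; 12920111/818911 86658051/818911 100731491/818911; 29246168/818911 100731491/818911 174570781/818911]
step 2: y = z − H·x̄ = [-39105532/818911]
step 2: S = H·P̄·Hᵀ + R = [561164283/818911]
step 2: K = P̄·Hᵀ·S⁻¹ = [55487279/561164283; 200309653/561164283; 304548440/561164283]
step 2: x' = x̄ + K·y = [2951258911/561164283, 616214141/561164283, -4089531803/561164283]
step 2: P' = (I − K·H)·P̄ = [5368631369/561164283 -4718867834/561164283 -594276256/561164283; -4718867834/561164283 10386288584/561164283 -5467111097/561164283; -594276256/561164283 -5467111097/561164283 6365935793/561164283]

step 0: x' = [-278/31, 147/31, 192/31], P' = [2145/62 -885/62 -1235/62; -885/62 601/62 301/62; -1235/62 301/62 4769/310]
step 1: x' = [-4661025/818911, 1353168/818911, 875034/818911], P' = [7000134/818911 -4680277/818911 -2256343/818911; -4680277/818911 9179706/818911 -4165571/818911; -2256343/818911 -4165571/818911 6843143/818911]
step 2: x' = [2951258911/561164283, 616214141/561164283, -4089531803/561164283], P' = [5368631369/561164283 -4718867834/561164283 -594276256/561164283; -4718867834/561164283 10386288584/561164283 -5467111097/561164283; -594276256/561164283 -5467111097/561164283 6365935793/561164283]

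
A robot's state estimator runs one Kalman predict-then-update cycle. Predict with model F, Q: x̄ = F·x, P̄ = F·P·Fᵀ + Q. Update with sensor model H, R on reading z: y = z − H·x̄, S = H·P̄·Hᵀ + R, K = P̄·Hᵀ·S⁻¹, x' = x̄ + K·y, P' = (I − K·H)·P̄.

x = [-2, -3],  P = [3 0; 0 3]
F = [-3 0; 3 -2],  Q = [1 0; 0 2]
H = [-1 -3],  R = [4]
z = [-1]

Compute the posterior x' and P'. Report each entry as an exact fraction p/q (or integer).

x' = [1699/239, -480/239]
P' = [3883/239 -1365/239; -1365/239 583/239]

x̄ = F·x = [6, 0]
P̄ = F·P·Fᵀ + Q = [28 -27; -27 41]
y = z − H·x̄ = [5]
S = H·P̄·Hᵀ + R = [239]
K = P̄·Hᵀ·S⁻¹ = [53/239; -96/239]
x' = x̄ + K·y = [1699/239, -480/239]
P' = (I − K·H)·P̄ = [3883/239 -1365/239; -1365/239 583/239]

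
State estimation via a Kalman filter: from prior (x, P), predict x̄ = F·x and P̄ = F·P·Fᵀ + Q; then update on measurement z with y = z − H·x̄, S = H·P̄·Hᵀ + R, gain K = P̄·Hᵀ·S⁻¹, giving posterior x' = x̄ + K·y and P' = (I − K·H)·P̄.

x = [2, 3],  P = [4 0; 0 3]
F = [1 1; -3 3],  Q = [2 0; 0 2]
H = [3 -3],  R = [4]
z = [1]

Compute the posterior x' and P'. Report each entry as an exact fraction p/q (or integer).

x' = [860/181, 798/181]
P' = [1305/181 1293/181; 1293/181 1361/181]

x̄ = F·x = [5, 3]
P̄ = F·P·Fᵀ + Q = [9 -3; -3 65]
y = z − H·x̄ = [-5]
S = H·P̄·Hᵀ + R = [724]
K = P̄·Hᵀ·S⁻¹ = [9/181; -51/181]
x' = x̄ + K·y = [860/181, 798/181]
P' = (I − K·H)·P̄ = [1305/181 1293/181; 1293/181 1361/181]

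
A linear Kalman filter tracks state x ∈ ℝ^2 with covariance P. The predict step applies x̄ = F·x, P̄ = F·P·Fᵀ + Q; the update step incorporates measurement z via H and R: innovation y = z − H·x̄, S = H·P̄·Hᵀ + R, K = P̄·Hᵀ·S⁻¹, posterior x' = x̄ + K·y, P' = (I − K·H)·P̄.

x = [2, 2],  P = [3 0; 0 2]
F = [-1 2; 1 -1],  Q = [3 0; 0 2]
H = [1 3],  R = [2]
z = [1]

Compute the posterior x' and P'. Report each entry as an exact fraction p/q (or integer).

x̄ = F·x = [2, 0]
P̄ = F·P·Fᵀ + Q = [14 -7; -7 7]
y = z − H·x̄ = [-1]
S = H·P̄·Hᵀ + R = [37]
K = P̄·Hᵀ·S⁻¹ = [-7/37; 14/37]
x' = x̄ + K·y = [81/37, -14/37]
P' = (I − K·H)·P̄ = [469/37 -161/37; -161/37 63/37]

x' = [81/37, -14/37]
P' = [469/37 -161/37; -161/37 63/37]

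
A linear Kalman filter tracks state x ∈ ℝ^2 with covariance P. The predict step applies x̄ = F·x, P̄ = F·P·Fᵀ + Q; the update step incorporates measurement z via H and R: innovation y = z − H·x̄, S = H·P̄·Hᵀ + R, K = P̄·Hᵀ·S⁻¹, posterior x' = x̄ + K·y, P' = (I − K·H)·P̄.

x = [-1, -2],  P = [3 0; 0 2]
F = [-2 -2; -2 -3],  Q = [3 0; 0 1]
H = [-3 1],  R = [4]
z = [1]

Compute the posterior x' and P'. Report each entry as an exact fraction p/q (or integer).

x' = [93/98, 333/98]
P' = [229/98 507/98; 507/98 1357/98]

x̄ = F·x = [6, 8]
P̄ = F·P·Fᵀ + Q = [23 24; 24 31]
y = z − H·x̄ = [11]
S = H·P̄·Hᵀ + R = [98]
K = P̄·Hᵀ·S⁻¹ = [-45/98; -41/98]
x' = x̄ + K·y = [93/98, 333/98]
P' = (I − K·H)·P̄ = [229/98 507/98; 507/98 1357/98]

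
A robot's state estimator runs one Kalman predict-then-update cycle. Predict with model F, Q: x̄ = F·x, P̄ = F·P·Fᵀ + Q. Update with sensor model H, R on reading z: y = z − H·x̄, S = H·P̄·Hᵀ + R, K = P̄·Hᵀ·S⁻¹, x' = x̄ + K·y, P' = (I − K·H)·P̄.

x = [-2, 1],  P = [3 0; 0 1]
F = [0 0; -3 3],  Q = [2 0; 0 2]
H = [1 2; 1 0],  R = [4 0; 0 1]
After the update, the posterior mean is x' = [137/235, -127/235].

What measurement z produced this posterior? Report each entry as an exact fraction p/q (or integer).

x̄ = F·x = [0, 9]
P̄ = F·P·Fᵀ + Q = [2 0; 0 38]
S = H·P̄·Hᵀ + R = [158 2; 2 3]
K = P̄·Hᵀ·S⁻¹ = [1/235 156/235; 114/235 -76/235]
x' − x̄ = [137/235, -2242/235] = K·y
y = (KᵀK)⁻¹·Kᵀ·(x' − x̄) = [-19, 1]
z = y + H·x̄ = [-19, 1] + [18, 0] = [-1, 1]

z = [-1, 1]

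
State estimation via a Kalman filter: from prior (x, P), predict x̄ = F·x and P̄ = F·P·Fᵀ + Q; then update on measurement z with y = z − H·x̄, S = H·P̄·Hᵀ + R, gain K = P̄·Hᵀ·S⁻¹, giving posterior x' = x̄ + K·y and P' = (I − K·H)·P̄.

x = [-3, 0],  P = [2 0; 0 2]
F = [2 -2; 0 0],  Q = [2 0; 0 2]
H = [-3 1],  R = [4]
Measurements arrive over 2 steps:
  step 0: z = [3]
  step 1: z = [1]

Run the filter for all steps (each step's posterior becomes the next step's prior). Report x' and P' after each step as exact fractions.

step 0: x̄ = F·x = [-6, 0]
step 0: P̄ = F·P·Fᵀ + Q = [18 0; 0 2]
step 0: y = z − H·x̄ = [-15]
step 0: S = H·P̄·Hᵀ + R = [168]
step 0: K = P̄·Hᵀ·S⁻¹ = [-9/28; 1/84]
step 0: x' = x̄ + K·y = [-33/28, -5/28]
step 0: P' = (I − K·H)·P̄ = [9/14 9/14; 9/14 83/42]
step 1: x̄ = F·x = [-2, 0]
step 1: P̄ = F·P·Fᵀ + Q = [22/3 0; 0 2]
step 1: y = z − H·x̄ = [-5]
step 1: S = H·P̄·Hᵀ + R = [72]
step 1: K = P̄·Hᵀ·S⁻¹ = [-11/36; 1/36]
step 1: x' = x̄ + K·y = [-17/36, -5/36]
step 1: P' = (I − K·H)·P̄ = [11/18 11/18; 11/18 35/18]

step 0: x' = [-33/28, -5/28], P' = [9/14 9/14; 9/14 83/42]
step 1: x' = [-17/36, -5/36], P' = [11/18 11/18; 11/18 35/18]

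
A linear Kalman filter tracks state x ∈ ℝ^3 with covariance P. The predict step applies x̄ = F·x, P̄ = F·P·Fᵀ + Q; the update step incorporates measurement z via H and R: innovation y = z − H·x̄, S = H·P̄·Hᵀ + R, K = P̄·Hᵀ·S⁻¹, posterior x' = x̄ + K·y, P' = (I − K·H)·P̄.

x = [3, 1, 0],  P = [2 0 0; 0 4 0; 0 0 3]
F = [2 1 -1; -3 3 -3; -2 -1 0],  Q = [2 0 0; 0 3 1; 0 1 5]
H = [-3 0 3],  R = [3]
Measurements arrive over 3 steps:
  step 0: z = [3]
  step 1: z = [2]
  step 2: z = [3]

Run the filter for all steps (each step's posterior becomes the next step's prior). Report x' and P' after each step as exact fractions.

step 0: x̄ = F·x = [7, -6, -7]
step 0: P̄ = F·P·Fᵀ + Q = [17 9 -12; 9 84 1; -12 1 17]
step 0: y = z − H·x̄ = [45]
step 0: S = H·P̄·Hᵀ + R = [525]
step 0: K = P̄·Hᵀ·S⁻¹ = [-29/175; -8/175; 29/175]
step 0: x' = x̄ + K·y = [-16/35, -282/35, 16/35]
step 0: P' = (I − K·H)·P̄ = [452/175 879/175 423/175; 879/175 14508/175 871/175; 423/175 871/175 452/175]
step 1: x̄ = F·x = [-66/7, -846/35, 314/35]
step 1: P̄ = F·P·Fᵀ + Q = [688/7 7662/35 -3623/35; 7662/35 115347/175 -38123/175; -3623/35 -38123/175 20707/175]
step 1: y = z − H·x̄ = [-266/5]
step 1: S = H·P̄·Hᵀ + R = [95394/25]
step 1: K = P̄·Hᵀ·S⁻¹ = [-5045/31798; -10919/31798; 2773/15899]
step 1: x' = x̄ + K·y = [-109955/111293, -656993/111293, -34208/111293]
step 1: P' = (I − K·H)·P̄ = [497323/222586 2454717/222586 231004/111293; 2454717/222586 46563525/222586 1189142/111293; 231004/111293 1189142/111293 250415/111293]
step 2: x̄ = F·x = [-120385/15899, -1538490/111293, 876903/111293]
step 2: P̄ = F·P·Fᵀ + Q = [7530441/31798 9279825/15899 -7867055/31798; 9279825/15899 175022493/111293 -66970651/111293; -7867055/31798 -66970651/111293 59484615/222586]
step 2: y = z − H·x̄ = [-4824915/111293]
step 2: S = H·P̄·Hᵀ + R = [1000848003/111293]
step 2: K = P̄·Hᵀ·S⁻¹ = [-53891236/333616001; -131929426/333616001; 57277000/333616001]
step 2: x' = x̄ + K·y = [-189732535/333616001, 1107737100/333616001, 145491771/333616001]
step 2: P' = (I − K·H)·P̄ = [1440678027/667232002 3070878219/333616001 1332895555/667232002; 3070878219/333616001 55476839205/333616001 2938948793/333616001; 1332895555/667232002 2938948793/333616001 1447449555/667232002]

step 0: x' = [-16/35, -282/35, 16/35], P' = [452/175 879/175 423/175; 879/175 14508/175 871/175; 423/175 871/175 452/175]
step 1: x' = [-109955/111293, -656993/111293, -34208/111293], P' = [497323/222586 2454717/222586 231004/111293; 2454717/222586 46563525/222586 1189142/111293; 231004/111293 1189142/111293 250415/111293]
step 2: x' = [-189732535/333616001, 1107737100/333616001, 145491771/333616001], P' = [1440678027/667232002 3070878219/333616001 1332895555/667232002; 3070878219/333616001 55476839205/333616001 2938948793/333616001; 1332895555/667232002 2938948793/333616001 1447449555/667232002]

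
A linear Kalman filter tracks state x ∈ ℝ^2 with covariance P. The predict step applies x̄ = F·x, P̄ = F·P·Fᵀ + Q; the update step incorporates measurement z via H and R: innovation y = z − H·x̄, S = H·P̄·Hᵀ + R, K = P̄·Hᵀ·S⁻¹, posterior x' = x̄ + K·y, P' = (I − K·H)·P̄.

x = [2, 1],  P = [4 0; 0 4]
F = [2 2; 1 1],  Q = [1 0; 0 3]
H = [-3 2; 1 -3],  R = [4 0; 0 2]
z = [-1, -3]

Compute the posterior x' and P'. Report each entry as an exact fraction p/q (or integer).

x̄ = F·x = [6, 3]
P̄ = F·P·Fᵀ + Q = [33 16; 16 11]
y = z − H·x̄ = [11, 0]
S = H·P̄·Hᵀ + R = [153 11; 11 38]
K = P̄·Hᵀ·S⁻¹ = [-2381/5693 -1558/5693; -801/5693 -2315/5693]
x' = x̄ + K·y = [7967/5693, 8268/5693]
P' = (I − K·H)·P̄ = [4972/5693 2696/5693; 2696/5693 2442/5693]

x' = [7967/5693, 8268/5693]
P' = [4972/5693 2696/5693; 2696/5693 2442/5693]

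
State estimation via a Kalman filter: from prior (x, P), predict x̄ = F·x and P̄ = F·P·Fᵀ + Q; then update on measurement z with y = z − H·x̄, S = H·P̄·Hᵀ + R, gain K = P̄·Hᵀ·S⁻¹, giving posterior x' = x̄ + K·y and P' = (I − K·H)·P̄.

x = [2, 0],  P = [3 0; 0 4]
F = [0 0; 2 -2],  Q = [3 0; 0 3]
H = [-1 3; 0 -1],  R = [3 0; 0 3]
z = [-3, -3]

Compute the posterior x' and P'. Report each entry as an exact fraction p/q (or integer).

x' = [417/347, -69/347]
P' = [939/347 279/347; 279/347 186/347]

x̄ = F·x = [0, 4]
P̄ = F·P·Fᵀ + Q = [3 0; 0 31]
y = z − H·x̄ = [-15, 1]
S = H·P̄·Hᵀ + R = [285 -93; -93 34]
K = P̄·Hᵀ·S⁻¹ = [-34/347 -93/347; 93/347 -62/347]
x' = x̄ + K·y = [417/347, -69/347]
P' = (I − K·H)·P̄ = [939/347 279/347; 279/347 186/347]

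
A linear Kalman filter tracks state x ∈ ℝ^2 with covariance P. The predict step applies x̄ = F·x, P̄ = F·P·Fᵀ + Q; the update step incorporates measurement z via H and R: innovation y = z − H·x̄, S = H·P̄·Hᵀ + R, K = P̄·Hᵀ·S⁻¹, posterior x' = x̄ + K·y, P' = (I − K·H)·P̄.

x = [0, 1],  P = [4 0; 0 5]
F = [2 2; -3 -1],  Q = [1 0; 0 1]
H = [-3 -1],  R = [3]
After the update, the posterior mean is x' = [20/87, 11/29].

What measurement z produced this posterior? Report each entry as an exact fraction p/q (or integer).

x̄ = F·x = [2, -1]
P̄ = F·P·Fᵀ + Q = [37 -34; -34 42]
S = H·P̄·Hᵀ + R = [174]
K = P̄·Hᵀ·S⁻¹ = [-77/174; 10/29]
x' − x̄ = [-154/87, 40/29] = K·y
y = (KᵀK)⁻¹·Kᵀ·(x' − x̄) = [4]
z = y + H·x̄ = [4] + [-5] = [-1]

z = [-1]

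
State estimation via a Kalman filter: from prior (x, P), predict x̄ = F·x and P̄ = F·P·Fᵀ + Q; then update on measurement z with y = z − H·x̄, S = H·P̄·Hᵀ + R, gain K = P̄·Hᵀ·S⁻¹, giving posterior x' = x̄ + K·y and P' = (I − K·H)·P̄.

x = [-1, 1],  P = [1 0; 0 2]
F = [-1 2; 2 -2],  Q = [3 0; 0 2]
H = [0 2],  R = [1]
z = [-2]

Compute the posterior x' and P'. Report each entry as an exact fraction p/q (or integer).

x̄ = F·x = [3, -4]
P̄ = F·P·Fᵀ + Q = [12 -10; -10 14]
y = z − H·x̄ = [6]
S = H·P̄·Hᵀ + R = [57]
K = P̄·Hᵀ·S⁻¹ = [-20/57; 28/57]
x' = x̄ + K·y = [17/19, -20/19]
P' = (I − K·H)·P̄ = [284/57 -10/57; -10/57 14/57]

x' = [17/19, -20/19]
P' = [284/57 -10/57; -10/57 14/57]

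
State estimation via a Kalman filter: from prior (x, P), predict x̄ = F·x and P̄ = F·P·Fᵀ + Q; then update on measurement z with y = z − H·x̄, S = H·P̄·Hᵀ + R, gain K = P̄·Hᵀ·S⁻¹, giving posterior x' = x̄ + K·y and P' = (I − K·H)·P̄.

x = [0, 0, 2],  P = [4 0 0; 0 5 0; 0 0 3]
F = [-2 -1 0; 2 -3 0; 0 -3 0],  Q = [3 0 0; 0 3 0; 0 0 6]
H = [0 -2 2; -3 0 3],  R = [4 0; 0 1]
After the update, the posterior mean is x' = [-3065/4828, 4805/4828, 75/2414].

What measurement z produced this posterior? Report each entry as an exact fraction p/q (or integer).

x̄ = F·x = [0, 0, 0]
P̄ = F·P·Fᵀ + Q = [24 -1 15; -1 64 45; 15 45 51]
S = H·P̄·Hᵀ + R = [104 -60; -60 406]
K = P̄·Hᵀ·S⁻¹ = [2843/9656 -111/4828; -1787/9656 1509/4828; 1419/4828 747/2414]
x' − x̄ = [-3065/4828, 4805/4828, 75/2414] = K·y
y = (KᵀK)⁻¹·Kᵀ·(x' − x̄) = [-2, 2]
z = y + H·x̄ = [-2, 2] + [0, 0] = [-2, 2]

z = [-2, 2]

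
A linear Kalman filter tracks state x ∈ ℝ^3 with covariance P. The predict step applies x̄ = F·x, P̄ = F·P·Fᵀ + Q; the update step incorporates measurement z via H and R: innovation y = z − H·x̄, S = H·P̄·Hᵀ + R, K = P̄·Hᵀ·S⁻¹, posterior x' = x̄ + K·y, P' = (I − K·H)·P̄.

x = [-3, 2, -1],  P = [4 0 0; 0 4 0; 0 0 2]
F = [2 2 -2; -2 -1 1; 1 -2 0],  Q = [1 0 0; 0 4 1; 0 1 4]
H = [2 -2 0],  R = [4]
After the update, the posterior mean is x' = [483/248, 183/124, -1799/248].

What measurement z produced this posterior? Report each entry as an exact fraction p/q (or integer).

x̄ = F·x = [0, 3, -7]
P̄ = F·P·Fᵀ + Q = [41 -28 -8; -28 26 1; -8 1 24]
S = H·P̄·Hᵀ + R = [496]
K = P̄·Hᵀ·S⁻¹ = [69/248; -27/124; -9/248]
x' − x̄ = [483/248, -189/124, -63/248] = K·y
y = (KᵀK)⁻¹·Kᵀ·(x' − x̄) = [7]
z = y + H·x̄ = [7] + [-6] = [1]

z = [1]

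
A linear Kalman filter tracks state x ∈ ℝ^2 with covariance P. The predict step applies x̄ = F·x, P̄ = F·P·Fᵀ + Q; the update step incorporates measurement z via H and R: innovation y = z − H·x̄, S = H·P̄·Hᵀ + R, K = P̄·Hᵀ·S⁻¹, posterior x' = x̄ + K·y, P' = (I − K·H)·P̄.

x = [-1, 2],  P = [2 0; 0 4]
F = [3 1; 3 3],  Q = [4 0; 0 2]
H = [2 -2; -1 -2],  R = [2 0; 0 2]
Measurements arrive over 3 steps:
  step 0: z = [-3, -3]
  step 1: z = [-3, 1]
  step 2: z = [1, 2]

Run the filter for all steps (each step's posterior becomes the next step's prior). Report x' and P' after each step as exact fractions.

step 0: x' = [-168/2617, 3962/2617], P' = [1125/2617 293/2617; 293/2617 723/2617]
step 1: x' = [-1823177/1431262, 391757/1431262], P' = [299097/715631 79795/715631; 79795/715631 193295/715631]
step 2: x' = [-187265283/383630434, -335285245/383630434], P' = [80137863/191815217 21370807/191815217; 21370807/191815217 51789945/191815217]

step 0: x̄ = F·x = [-1, 3]
step 0: P̄ = F·P·Fᵀ + Q = [26 30; 30 56]
step 0: y = z − H·x̄ = [5, 2]
step 0: S = H·P̄·Hᵀ + R = [90 112; 112 372]
step 0: K = P̄·Hᵀ·S⁻¹ = [832/2617 -1711/5234; -430/2617 -1739/5234]
step 0: x' = x̄ + K·y = [-168/2617, 3962/2617]
step 0: P' = (I − K·H)·P̄ = [1125/2617 293/2617; 293/2617 723/2617]
step 1: x̄ = F·x = [3458/2617, 11382/2617]
step 1: P̄ = F·P·Fᵀ + Q = [23074/2617 15810/2617; 15810/2617 27140/2617]
step 1: y = z − H·x̄ = [7997/2617, 28839/2617]
step 1: S = H·P̄·Hᵀ + R = [79610/2617 30792/2617; 30792/2617 200108/2617]
step 1: K = P̄·Hᵀ·S⁻¹ = [219302/715631 -458687/1431262; -113500/715631 -466385/1431262]
step 1: x' = x̄ + K·y = [-1823177/1431262, 391757/1431262]
step 1: P' = (I − K·H)·P̄ = [299097/715631 79795/715631; 79795/715631 193295/715631]
step 2: x̄ = F·x = [-2538887/715631, -2147130/715631]
step 2: P̄ = F·P·Fᵀ + Q = [6226462/715631 4229298/715631; 4229298/715631 7299100/715631]
step 2: y = z − H·x̄ = [1499145/715631, -5401885/715631]
step 2: S = H·P̄·Hᵀ + R = [21699126/715631 8284880/715631; 8284880/715631 53771316/715631]
step 2: K = P̄·Hᵀ·S⁻¹ = [58767056/191815217 -122879477/383630434; -30419138/191815217 -124950697/383630434]
step 2: x' = x̄ + K·y = [-187265283/383630434, -335285245/383630434]
step 2: P' = (I − K·H)·P̄ = [80137863/191815217 21370807/191815217; 21370807/191815217 51789945/191815217]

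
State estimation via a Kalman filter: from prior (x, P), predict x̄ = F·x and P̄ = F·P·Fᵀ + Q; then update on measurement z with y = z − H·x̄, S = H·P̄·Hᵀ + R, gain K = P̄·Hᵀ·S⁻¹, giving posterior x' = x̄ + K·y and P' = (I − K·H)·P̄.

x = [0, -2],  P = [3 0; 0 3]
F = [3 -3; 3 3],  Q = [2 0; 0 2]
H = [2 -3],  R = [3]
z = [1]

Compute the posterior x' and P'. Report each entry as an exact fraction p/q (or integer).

x' = [1138/731, 486/731]
P' = [28392/731 18816/731; 18816/731 12712/731]

x̄ = F·x = [6, -6]
P̄ = F·P·Fᵀ + Q = [56 0; 0 56]
y = z − H·x̄ = [-29]
S = H·P̄·Hᵀ + R = [731]
K = P̄·Hᵀ·S⁻¹ = [112/731; -168/731]
x' = x̄ + K·y = [1138/731, 486/731]
P' = (I − K·H)·P̄ = [28392/731 18816/731; 18816/731 12712/731]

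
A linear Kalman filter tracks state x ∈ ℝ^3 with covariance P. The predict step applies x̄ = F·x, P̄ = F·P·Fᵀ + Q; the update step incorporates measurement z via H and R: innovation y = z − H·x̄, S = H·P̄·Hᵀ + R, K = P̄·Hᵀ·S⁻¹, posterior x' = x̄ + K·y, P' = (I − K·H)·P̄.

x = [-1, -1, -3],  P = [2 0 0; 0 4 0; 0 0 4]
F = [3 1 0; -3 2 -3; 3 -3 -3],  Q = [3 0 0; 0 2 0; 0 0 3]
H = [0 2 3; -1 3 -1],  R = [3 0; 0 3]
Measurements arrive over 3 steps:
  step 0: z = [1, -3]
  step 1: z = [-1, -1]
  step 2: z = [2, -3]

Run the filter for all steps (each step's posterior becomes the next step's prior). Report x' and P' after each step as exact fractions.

step 0: x̄ = F·x = [-4, 10, 9]
step 0: P̄ = F·P·Fᵀ + Q = [25 -10 6; -10 72 -6; 6 -6 93]
step 0: y = z − H·x̄ = [-46, -28]
step 0: S = H·P̄·Hᵀ + R = [1056 113; 113 877]
step 0: K = P̄·Hᵀ·S⁻¹ = [5139/913343 -64190/913343; 84286/913343 230754/913343; 247380/913343 -153723/913343]
step 0: x' = x̄ + K·y = [-2092446/913343, -1204838/913343, 1144851/913343]
step 0: P' = (I − K·H)·P̄ = [18928263/913343 5111136/913343 -3402285/913343; 5111136/913343 1605732/913343 -986202/913343; -3402285/913343 -986202/913343 904848/913343]
step 1: x̄ = F·x = [-7482176/913343, 433109/913343, -6097377/913343]
step 1: P̄ = F·P·Fᵀ + Q = [205366944/913343 -118230324/913343 168449526/913343; -118230324/913343 76007275/913343 -98136693/913343; 168449526/913343 -98136693/913343 147178662/913343]
step 1: y = z − H·x̄ = [16512570/913343, -15792223/913343]
step 1: S = H·P̄·Hᵀ + R = [453736771/913343 -941337117/913343; -941337117/913343 2674452264/913343]
step 1: K = P̄·Hᵀ·S⁻¹ = [12173899614/119481131995 -28261170068/119481131995; 13682215202/119481131995 24668848941/119481131995; 29814083109/119481131995 -16759678333/119481131995]
step 1: x' = x̄ + K·y = [-270051655032/119481131995, -122515937336/119481131995, 31158289718/119481131995]
step 1: P' = (I − K·H)·P̄ = [739686582228/119481131995 181930083174/119481131995 -109112822502/119481131995; 181930083174/119481131995 73532412327/119481131995 -35339393016/119481131995; -109112822502/119481131995 -35339393016/119481131995 53373678453/119481131995]
step 2: x̄ = F·x = [-932670902432/119481131995, 94329644254/23896226399, -536082022242/119481131995]
step 2: P̄ = F·P·Fᵀ + Q = [8180735547408/119481131995 -975258116862/23896226399 6433035085593/119481131995; -975258116862/23896226399 789503034499/23896226399 -799015507875/23896226399; 6433035085593/119481131995 -799015507875/23896226399 6210957686673/119481131995]
step 2: y = z − H·x̄ = [903911888176/119481131995, -3242140984469/119481131995]
step 2: S = H·P̄·Hᵀ + R = [24106192793522/119481131995 -32459848888833/119481131995; -32459848888833/119481131995 116372052095817/119481131995]
step 2: K = P̄·Hᵀ·S⁻¹ = [451220045829708/4886811567277361 -1102126724211031/4886811567277361; 547883646000379/4886811567277361 1022661463811781/4886811567277361; 1224890741060262/4886811567277361 -692594258837465/4886811567277361]
step 2: x' = x̄ + K·y = [-4826482295463239/4886811567277361, -4314640413164377/4886811567277361, 6134438929445233/4886811567277361]
step 2: P' = (I − K·H)·P̄ = [28799797489366029/4886811567277361 7075810189789812/4886811567277361 -4265986747363500/4886811567277361; 7075810189789812/4886811567277361 2915912243788782/4886811567277361 -1396057849858809/4886811567277361; -4265986747363500/4886811567277361 -1396057849858809/4886811567277361 2155595974299468/4886811567277361]

step 0: x' = [-2092446/913343, -1204838/913343, 1144851/913343], P' = [18928263/913343 5111136/913343 -3402285/913343; 5111136/913343 1605732/913343 -986202/913343; -3402285/913343 -986202/913343 904848/913343]
step 1: x' = [-270051655032/119481131995, -122515937336/119481131995, 31158289718/119481131995], P' = [739686582228/119481131995 181930083174/119481131995 -109112822502/119481131995; 181930083174/119481131995 73532412327/119481131995 -35339393016/119481131995; -109112822502/119481131995 -35339393016/119481131995 53373678453/119481131995]
step 2: x' = [-4826482295463239/4886811567277361, -4314640413164377/4886811567277361, 6134438929445233/4886811567277361], P' = [28799797489366029/4886811567277361 7075810189789812/4886811567277361 -4265986747363500/4886811567277361; 7075810189789812/4886811567277361 2915912243788782/4886811567277361 -1396057849858809/4886811567277361; -4265986747363500/4886811567277361 -1396057849858809/4886811567277361 2155595974299468/4886811567277361]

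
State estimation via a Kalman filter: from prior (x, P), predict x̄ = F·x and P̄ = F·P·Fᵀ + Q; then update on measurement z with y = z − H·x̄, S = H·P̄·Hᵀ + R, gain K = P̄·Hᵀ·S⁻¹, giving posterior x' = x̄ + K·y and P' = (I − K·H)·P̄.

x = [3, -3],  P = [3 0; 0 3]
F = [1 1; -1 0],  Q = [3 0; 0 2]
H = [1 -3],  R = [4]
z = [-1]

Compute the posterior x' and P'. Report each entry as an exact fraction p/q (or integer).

x̄ = F·x = [0, -3]
P̄ = F·P·Fᵀ + Q = [9 -3; -3 5]
y = z − H·x̄ = [-10]
S = H·P̄·Hᵀ + R = [76]
K = P̄·Hᵀ·S⁻¹ = [9/38; -9/38]
x' = x̄ + K·y = [-45/19, -12/19]
P' = (I − K·H)·P̄ = [90/19 24/19; 24/19 14/19]

x' = [-45/19, -12/19]
P' = [90/19 24/19; 24/19 14/19]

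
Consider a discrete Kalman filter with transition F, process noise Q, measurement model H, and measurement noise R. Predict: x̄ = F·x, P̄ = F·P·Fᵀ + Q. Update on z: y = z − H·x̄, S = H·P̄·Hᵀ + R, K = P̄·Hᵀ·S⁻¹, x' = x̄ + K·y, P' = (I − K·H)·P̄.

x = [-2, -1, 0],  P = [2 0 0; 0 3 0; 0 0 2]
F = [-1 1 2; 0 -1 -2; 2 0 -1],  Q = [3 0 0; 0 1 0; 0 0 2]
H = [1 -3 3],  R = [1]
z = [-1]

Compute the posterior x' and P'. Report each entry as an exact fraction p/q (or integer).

x' = [504/179, -276/179, -508/179]
P' = [2239/179 -1094/179 -1832/179; -1094/179 923/179 1276/179; -1832/179 1276/179 1892/179]

x̄ = F·x = [1, 1, -4]
P̄ = F·P·Fᵀ + Q = [16 -11 -8; -11 12 4; -8 4 12]
y = z − H·x̄ = [13]
S = H·P̄·Hᵀ + R = [179]
K = P̄·Hᵀ·S⁻¹ = [25/179; -35/179; 16/179]
x' = x̄ + K·y = [504/179, -276/179, -508/179]
P' = (I − K·H)·P̄ = [2239/179 -1094/179 -1832/179; -1094/179 923/179 1276/179; -1832/179 1276/179 1892/179]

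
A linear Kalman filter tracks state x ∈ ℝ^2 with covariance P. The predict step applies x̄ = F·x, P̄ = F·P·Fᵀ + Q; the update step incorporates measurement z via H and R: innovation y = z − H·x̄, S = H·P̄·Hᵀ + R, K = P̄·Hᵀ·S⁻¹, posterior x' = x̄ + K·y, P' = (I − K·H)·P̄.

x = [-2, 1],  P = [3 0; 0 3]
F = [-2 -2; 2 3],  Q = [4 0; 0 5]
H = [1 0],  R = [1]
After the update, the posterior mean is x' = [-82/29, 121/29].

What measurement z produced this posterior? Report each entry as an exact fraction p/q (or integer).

x̄ = F·x = [2, -1]
P̄ = F·P·Fᵀ + Q = [28 -30; -30 44]
S = H·P̄·Hᵀ + R = [29]
K = P̄·Hᵀ·S⁻¹ = [28/29; -30/29]
x' − x̄ = [-140/29, 150/29] = K·y
y = (KᵀK)⁻¹·Kᵀ·(x' − x̄) = [-5]
z = y + H·x̄ = [-5] + [2] = [-3]

z = [-3]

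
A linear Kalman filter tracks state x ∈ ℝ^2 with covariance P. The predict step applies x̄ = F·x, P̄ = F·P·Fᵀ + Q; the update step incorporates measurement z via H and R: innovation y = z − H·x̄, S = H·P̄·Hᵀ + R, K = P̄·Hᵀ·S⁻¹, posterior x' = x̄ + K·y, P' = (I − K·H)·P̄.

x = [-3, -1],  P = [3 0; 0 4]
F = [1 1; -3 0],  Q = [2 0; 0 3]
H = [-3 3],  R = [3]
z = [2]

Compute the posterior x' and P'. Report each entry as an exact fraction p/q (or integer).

x' = [-11/86, 105/172]
P' = [144/43 279/86; 279/86 597/172]

x̄ = F·x = [-4, 9]
P̄ = F·P·Fᵀ + Q = [9 -9; -9 30]
y = z − H·x̄ = [-37]
S = H·P̄·Hᵀ + R = [516]
K = P̄·Hᵀ·S⁻¹ = [-9/86; 39/172]
x' = x̄ + K·y = [-11/86, 105/172]
P' = (I − K·H)·P̄ = [144/43 279/86; 279/86 597/172]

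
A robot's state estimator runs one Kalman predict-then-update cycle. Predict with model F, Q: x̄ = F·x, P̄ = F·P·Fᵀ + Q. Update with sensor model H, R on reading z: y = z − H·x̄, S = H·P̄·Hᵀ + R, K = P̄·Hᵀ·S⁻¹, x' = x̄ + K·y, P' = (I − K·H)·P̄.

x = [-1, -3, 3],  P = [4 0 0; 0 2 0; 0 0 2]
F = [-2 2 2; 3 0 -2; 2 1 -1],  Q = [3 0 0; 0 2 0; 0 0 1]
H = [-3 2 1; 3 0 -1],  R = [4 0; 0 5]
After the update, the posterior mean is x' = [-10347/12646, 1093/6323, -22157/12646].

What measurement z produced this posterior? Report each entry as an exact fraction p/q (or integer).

z = [2, 1]

x̄ = F·x = [2, -9, -8]
P̄ = F·P·Fᵀ + Q = [35 -32 -16; -32 46 28; -16 28 21]
S = H·P̄·Hᵀ + R = [1116 -680; -680 437]
K = P̄·Hᵀ·S⁻¹ = [1435/25292 2309/6323; 2518/6323 2124/6323; 7705/25292 1999/6323]
x' − x̄ = [-35639/12646, 58000/6323, 79011/12646] = K·y
y = (KᵀK)⁻¹·Kᵀ·(x' − x̄) = [34, -13]
z = y + H·x̄ = [34, -13] + [-32, 14] = [2, 1]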